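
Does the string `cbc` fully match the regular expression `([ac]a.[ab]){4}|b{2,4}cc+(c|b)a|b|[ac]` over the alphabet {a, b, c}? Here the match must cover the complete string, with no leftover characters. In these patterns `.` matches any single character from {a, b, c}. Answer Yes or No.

No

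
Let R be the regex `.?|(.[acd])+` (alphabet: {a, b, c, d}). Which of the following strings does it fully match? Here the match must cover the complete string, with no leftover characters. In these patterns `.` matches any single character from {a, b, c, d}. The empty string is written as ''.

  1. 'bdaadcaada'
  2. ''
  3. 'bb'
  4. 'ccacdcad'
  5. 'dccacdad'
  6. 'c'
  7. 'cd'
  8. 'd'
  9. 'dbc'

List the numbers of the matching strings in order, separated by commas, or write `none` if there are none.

1, 2, 4, 5, 6, 7, 8

1 → match
2 → match
3 → no match
4 → match
5 → match
6 → match
7 → match
8 → match
9 → no match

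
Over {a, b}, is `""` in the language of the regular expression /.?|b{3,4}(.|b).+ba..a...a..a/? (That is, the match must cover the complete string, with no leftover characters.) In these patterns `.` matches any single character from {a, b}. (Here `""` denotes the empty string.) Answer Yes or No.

Yes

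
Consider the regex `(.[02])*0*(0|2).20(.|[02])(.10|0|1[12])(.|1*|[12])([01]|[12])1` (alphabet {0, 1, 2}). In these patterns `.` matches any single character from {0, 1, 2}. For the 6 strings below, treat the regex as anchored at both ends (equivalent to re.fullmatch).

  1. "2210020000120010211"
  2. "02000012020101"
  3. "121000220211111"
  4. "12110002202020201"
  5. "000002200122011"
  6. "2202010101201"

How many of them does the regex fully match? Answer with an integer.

1 → no match
2 → match
3 → match
4 → no match
5 → no match
6 → no match
Total matched: 2

2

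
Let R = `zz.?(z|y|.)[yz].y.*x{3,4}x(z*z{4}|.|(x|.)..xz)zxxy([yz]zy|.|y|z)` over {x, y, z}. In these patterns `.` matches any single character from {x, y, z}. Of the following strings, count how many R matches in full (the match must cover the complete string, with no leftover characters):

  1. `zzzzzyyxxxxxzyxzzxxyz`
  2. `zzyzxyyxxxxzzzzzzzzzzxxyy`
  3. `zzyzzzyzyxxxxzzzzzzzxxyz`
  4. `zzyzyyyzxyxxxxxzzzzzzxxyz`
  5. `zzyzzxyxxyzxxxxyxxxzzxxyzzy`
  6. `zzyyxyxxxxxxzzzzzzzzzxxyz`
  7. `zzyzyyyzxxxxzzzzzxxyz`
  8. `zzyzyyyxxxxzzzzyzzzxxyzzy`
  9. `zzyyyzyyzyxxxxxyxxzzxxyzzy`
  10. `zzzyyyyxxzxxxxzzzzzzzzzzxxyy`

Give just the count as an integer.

1 → match
2 → match
3 → match
4 → match
5 → match
6 → match
7 → match
8 → no match
9 → match
10 → match
Total matched: 9

9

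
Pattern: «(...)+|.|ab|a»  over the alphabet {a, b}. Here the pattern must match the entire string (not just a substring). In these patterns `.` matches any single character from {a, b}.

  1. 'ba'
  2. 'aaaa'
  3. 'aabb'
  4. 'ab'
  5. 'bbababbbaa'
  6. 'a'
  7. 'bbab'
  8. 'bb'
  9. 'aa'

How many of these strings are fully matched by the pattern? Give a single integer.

2

1. 'ba' → no match
2. 'aaaa' → no match
3. 'aabb' → no match
4. 'ab' → match
5. 'bbababbbaa' → no match
6. 'a' → match
7. 'bbab' → no match
8. 'bb' → no match
9. 'aa' → no match
Total matched: 2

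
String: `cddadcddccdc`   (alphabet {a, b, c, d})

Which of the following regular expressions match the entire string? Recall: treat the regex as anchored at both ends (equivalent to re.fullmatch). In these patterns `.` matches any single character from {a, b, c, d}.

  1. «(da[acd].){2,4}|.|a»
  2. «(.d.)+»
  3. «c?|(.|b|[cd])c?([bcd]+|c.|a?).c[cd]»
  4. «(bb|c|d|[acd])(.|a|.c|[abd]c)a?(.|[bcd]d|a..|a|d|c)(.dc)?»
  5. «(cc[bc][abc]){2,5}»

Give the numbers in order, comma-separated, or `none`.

1 → no match
2 → match
3 → no match
4 → no match
5 → no match — must start with `cc`

2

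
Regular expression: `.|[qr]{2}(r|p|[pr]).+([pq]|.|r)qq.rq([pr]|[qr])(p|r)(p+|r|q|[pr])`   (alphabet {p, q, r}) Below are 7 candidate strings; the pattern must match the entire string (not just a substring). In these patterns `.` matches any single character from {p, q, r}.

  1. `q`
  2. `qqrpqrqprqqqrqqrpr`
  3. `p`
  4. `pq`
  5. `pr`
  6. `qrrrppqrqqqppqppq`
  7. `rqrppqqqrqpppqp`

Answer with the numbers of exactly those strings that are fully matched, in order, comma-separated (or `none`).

1, 3

1 → match
2 → no match
3 → match
4 → no match
5 → no match
6 → no match
7 → no match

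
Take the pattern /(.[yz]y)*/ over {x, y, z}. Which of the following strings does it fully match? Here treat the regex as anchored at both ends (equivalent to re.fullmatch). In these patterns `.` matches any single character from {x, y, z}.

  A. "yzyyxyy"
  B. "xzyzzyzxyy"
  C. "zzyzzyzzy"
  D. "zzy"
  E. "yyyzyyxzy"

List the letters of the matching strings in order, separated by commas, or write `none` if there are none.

A → no match
B → no match
C → match
D → match
E → match

C, D, E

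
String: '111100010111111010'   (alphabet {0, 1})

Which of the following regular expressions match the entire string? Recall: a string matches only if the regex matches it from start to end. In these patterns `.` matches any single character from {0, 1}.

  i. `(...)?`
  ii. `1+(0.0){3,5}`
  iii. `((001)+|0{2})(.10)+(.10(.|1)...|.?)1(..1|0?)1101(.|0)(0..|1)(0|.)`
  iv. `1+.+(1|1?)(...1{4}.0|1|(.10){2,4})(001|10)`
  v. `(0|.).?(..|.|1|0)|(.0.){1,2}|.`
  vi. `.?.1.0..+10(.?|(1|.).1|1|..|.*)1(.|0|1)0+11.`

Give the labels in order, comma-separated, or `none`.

iv

i → no match
ii → no match
iii → no match
iv → match
v → no match
vi → no match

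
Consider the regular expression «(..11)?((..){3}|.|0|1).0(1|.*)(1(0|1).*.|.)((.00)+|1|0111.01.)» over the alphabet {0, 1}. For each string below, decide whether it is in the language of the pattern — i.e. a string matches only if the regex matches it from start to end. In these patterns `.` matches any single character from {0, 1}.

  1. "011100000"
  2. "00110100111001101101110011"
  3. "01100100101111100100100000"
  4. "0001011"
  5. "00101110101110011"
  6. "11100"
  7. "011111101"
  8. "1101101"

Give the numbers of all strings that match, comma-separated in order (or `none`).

2, 3, 4, 5, 8

1. "011100000" → no match
2 → match
3 → match
4. "0001011" → match
5 → match
6. "11100" → no match
7. "011111101" → no match
8. "1101101" → match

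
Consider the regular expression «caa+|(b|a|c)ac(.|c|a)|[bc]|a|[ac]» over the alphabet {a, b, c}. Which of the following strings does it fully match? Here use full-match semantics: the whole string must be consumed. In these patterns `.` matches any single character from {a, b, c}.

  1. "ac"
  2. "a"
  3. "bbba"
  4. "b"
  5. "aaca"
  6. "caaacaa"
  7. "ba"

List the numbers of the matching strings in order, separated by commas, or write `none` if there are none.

1. "ac" → no match
2. "a" → match
3. "bbba" → no match
4. "b" → match
5. "aaca" → match
6. "caaacaa" → no match
7. "ba" → no match

2, 4, 5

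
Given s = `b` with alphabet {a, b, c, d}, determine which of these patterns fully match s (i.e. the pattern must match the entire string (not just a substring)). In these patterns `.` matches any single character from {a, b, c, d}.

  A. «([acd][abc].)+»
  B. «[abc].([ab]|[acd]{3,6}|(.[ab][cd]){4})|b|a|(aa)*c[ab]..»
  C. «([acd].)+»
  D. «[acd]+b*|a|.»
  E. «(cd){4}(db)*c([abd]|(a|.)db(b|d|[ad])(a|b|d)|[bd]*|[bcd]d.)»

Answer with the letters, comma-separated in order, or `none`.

B, D

A → no match
B → match
C → no match
D → match
E → no match — must start with `cd`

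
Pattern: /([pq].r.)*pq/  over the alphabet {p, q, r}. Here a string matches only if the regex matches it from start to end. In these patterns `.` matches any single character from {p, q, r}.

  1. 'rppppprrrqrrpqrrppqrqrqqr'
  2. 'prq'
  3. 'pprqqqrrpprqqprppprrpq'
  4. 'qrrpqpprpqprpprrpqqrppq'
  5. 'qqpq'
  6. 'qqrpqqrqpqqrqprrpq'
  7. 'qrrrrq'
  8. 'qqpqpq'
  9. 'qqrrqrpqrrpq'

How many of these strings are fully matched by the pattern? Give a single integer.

1 → no match — must end with 'pq'
2 → no match — must end with 'pq'
3 → match
4 → no match
5 → no match
6 → no match
7 → no match — must end with 'pq'
8 → no match
9 → no match
Total matched: 1

1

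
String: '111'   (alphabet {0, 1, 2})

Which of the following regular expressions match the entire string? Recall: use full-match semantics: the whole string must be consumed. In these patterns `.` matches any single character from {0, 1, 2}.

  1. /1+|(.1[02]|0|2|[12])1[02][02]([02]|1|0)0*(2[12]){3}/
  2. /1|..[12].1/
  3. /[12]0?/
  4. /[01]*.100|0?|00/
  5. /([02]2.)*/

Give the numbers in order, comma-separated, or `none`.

1

1 → match
2 → no match
3 → no match
4 → no match
5 → no match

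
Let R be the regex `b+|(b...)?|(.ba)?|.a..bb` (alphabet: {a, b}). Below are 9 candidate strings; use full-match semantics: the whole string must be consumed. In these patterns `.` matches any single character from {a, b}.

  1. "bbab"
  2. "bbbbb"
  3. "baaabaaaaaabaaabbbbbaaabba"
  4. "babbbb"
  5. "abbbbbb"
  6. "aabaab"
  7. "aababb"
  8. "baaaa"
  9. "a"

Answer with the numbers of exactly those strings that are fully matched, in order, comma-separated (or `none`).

1, 2, 4, 7

1 → match
2 → match
3 → no match
4 → match
5 → no match
6 → no match
7 → match
8 → no match
9 → no match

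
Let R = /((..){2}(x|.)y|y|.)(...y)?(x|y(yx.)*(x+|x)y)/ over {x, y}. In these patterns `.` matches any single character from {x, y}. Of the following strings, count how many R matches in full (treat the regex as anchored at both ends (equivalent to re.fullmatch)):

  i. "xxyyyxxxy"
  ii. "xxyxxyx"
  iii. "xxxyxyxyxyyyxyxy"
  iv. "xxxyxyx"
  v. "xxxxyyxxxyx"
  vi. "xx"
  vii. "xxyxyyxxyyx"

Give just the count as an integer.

i. "xxyyyxxxy" → no match
ii. "xxyxxyx" → match
iii → match
iv. "xxxyxyx" → match
v. "xxxxyyxxxyx" → match
vi. "xx" → match
vii. "xxyxyyxxyyx" → match
Total matched: 6

6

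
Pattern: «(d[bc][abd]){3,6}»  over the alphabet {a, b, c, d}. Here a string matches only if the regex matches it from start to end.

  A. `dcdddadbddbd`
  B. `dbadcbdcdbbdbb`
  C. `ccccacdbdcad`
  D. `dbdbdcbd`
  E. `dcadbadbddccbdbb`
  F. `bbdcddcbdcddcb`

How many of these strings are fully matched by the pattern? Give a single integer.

0

A. `dcdddadbddbd` → no match
B → no match
C. `ccccacdbdcad` → no match — must start with `d`
D. `dbdbdcbd` → no match
E → no match
F → no match — must start with `d`
Total matched: 0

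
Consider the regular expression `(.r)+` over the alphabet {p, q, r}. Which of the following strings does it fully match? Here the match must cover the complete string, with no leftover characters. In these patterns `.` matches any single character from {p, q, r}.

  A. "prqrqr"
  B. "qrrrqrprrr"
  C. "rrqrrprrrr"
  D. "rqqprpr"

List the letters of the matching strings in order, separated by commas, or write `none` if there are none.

A, B

A → match
B → match
C → no match
D → no match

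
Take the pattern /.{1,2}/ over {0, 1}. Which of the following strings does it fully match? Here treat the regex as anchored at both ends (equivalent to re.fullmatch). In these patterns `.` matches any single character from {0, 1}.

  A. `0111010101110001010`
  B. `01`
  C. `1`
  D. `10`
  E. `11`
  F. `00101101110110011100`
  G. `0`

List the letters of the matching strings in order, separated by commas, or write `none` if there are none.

A → no match
B → match
C → match
D → match
E → match
F → no match
G → match

B, C, D, E, G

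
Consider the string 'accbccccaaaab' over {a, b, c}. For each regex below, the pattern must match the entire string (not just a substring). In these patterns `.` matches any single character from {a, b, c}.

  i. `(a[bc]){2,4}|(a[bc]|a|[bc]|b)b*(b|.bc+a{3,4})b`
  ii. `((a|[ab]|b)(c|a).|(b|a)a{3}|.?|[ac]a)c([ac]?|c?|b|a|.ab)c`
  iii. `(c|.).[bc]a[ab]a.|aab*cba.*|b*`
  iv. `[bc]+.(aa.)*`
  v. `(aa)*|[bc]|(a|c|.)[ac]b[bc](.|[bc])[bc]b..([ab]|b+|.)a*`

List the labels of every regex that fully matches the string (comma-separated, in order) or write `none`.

i

i → match
ii → no match — must end with 'c'
iii → no match
iv → no match
v → no match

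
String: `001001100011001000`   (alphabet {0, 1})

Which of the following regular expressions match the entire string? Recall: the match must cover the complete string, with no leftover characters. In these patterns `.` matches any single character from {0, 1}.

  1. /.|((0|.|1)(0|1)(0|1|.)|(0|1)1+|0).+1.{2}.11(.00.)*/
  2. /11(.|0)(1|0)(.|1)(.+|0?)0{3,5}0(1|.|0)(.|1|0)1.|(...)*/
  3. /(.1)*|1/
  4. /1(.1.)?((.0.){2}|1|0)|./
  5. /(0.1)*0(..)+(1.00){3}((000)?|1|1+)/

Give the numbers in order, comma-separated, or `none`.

1 → no match
2 → match
3 → no match
4 → no match
5 → match

2, 5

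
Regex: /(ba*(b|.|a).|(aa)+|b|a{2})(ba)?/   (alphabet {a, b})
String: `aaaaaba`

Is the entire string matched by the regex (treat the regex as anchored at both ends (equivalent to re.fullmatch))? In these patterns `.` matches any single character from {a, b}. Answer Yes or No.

No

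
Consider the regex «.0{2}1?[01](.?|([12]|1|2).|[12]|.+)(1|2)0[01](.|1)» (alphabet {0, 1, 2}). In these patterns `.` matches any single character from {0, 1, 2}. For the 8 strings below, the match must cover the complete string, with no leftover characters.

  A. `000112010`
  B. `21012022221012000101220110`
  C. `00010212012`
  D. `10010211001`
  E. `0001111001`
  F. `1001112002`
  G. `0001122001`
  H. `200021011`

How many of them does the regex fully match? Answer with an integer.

A → match
B → no match
C → match
D → match
E → match
F → match
G → match
H → match
Total matched: 7

7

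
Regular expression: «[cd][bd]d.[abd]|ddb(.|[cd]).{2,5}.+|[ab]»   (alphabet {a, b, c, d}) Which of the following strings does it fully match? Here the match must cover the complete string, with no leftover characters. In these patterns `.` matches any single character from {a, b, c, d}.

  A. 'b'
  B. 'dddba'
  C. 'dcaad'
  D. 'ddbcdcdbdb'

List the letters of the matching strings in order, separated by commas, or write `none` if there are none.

A, B, D

A → match
B → match
C → no match
D → match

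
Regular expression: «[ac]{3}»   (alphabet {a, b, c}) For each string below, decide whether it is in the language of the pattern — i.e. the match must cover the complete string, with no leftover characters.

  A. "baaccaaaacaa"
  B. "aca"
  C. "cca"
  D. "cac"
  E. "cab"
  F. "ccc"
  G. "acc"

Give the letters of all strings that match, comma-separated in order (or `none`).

B, C, D, F, G

A → no match
B → match
C → match
D → match
E → no match
F → match
G → match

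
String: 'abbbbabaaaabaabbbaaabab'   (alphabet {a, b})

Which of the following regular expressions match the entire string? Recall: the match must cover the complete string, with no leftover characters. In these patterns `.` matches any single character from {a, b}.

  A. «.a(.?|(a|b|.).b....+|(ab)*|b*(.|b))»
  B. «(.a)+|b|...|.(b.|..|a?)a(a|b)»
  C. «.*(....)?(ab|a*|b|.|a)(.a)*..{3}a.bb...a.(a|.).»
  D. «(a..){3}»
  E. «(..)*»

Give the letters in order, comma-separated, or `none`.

C

A → no match
B → no match
C → match
D → no match
E → no match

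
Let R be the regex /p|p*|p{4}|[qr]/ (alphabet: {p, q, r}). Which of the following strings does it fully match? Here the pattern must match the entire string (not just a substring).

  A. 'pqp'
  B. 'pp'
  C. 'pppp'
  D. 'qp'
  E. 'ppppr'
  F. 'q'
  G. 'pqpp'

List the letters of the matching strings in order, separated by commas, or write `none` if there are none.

B, C, F

A → no match
B → match
C → match
D → no match
E → no match
F → match
G → no match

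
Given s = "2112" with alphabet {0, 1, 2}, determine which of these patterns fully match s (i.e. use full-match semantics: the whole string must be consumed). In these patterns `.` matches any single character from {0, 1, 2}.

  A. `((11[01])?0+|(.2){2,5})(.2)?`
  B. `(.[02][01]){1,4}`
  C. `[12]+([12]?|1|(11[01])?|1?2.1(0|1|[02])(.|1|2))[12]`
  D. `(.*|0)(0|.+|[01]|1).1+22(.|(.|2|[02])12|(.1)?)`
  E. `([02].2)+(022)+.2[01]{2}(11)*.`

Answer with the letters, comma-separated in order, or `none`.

C

A → no match
B → no match
C → match
D → no match
E → no match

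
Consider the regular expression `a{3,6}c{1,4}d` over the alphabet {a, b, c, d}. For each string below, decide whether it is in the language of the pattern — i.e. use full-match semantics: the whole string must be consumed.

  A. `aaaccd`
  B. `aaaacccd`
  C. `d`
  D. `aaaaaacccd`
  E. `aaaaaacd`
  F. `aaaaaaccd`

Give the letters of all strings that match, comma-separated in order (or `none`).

A, B, D, E, F

A → match
B → match
C → no match — must start with `a`
D → match
E → match
F → match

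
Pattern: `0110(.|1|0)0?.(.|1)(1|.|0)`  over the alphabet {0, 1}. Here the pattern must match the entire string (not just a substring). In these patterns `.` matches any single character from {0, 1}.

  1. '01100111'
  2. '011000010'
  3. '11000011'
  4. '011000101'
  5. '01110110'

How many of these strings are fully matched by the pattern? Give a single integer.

1. '01100111' → match
2. '011000010' → match
3. '11000011' → no match — must start with '0110'
4. '011000101' → match
5. '01110110' → no match — must start with '0110'
Total matched: 3

3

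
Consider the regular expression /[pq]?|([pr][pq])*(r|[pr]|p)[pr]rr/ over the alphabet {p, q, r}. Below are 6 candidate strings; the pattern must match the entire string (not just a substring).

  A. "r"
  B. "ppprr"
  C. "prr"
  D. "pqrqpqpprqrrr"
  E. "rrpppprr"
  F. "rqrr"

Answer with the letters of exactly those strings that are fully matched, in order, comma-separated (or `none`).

none

A → no match
B → no match
C → no match
D → no match
E → no match
F → no match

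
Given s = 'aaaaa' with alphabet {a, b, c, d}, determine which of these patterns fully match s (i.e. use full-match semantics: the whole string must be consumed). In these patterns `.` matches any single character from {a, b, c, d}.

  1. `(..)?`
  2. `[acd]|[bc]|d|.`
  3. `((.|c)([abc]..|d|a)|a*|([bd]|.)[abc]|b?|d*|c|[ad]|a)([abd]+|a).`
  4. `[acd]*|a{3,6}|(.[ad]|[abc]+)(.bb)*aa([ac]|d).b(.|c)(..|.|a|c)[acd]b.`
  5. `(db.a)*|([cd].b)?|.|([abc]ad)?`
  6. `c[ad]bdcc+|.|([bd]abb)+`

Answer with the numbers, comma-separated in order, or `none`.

3, 4

1 → no match
2 → no match
3 → match
4 → match
5 → no match
6 → no match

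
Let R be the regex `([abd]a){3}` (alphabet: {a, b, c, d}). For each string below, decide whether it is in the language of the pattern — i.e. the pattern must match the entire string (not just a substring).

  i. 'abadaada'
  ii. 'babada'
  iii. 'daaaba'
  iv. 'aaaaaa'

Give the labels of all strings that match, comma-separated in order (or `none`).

i → no match
ii → match
iii → match
iv → match

ii, iii, iv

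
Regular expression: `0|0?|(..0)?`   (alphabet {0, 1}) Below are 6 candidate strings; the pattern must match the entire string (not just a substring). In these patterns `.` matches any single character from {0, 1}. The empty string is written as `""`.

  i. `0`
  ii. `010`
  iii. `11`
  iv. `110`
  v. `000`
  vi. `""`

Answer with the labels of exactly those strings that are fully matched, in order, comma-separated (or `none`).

i → match
ii → match
iii → no match
iv → match
v → match
vi → match

i, ii, iv, v, vi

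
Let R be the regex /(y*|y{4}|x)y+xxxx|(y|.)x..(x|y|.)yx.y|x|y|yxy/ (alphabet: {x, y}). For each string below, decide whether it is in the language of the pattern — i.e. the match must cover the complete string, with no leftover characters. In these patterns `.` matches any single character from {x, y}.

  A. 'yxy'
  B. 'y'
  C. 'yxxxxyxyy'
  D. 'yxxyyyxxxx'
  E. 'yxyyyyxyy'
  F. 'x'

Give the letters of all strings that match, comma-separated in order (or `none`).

A, B, C, E, F

A → match
B → match
C → match
D → no match
E → match
F → match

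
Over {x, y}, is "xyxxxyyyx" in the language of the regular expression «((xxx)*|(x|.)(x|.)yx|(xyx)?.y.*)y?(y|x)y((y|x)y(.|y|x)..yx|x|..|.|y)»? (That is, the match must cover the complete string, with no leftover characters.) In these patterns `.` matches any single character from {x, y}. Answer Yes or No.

Yes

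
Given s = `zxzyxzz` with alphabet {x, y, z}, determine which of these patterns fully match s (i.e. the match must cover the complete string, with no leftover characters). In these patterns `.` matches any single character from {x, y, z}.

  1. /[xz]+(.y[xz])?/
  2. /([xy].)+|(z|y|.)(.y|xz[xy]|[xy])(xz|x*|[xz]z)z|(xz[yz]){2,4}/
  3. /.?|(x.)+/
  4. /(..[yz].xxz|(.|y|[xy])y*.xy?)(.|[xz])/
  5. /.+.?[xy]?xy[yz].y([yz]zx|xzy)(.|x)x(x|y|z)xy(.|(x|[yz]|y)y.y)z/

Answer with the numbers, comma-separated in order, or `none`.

2

1 → no match
2 → match
3 → no match
4 → no match
5 → no match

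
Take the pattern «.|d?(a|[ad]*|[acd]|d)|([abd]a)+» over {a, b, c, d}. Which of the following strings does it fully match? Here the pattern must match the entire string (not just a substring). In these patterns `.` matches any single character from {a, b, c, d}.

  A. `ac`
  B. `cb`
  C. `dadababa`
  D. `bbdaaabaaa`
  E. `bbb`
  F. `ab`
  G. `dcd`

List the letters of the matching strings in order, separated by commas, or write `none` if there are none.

C

A → no match
B → no match
C → match
D → no match
E → no match
F → no match
G → no match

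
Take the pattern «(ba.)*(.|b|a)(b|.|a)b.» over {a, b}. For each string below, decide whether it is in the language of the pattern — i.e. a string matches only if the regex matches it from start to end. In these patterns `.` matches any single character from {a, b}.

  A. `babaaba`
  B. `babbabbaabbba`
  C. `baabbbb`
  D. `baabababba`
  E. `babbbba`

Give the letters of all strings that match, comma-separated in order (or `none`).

A, B, C, D, E

A → match
B → match
C → match
D → match
E → match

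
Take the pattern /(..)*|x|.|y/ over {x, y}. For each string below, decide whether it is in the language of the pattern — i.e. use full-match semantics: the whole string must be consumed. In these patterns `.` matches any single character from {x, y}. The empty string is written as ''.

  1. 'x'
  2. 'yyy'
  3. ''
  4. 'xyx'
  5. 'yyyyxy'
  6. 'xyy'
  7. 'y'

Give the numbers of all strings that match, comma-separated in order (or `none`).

1, 3, 5, 7

1 → match
2 → no match
3 → match
4 → no match
5 → match
6 → no match
7 → match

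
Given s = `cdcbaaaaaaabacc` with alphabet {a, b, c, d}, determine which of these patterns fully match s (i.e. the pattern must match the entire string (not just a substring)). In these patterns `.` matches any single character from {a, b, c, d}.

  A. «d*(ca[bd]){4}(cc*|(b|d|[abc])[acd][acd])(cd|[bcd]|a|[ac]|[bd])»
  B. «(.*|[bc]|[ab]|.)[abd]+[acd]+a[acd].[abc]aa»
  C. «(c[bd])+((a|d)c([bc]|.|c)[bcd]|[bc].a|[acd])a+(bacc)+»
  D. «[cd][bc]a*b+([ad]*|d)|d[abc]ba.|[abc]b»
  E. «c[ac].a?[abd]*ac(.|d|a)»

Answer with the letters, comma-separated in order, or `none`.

A → no match
B → no match — must end with `aa`
C → match
D → no match
E → no match

C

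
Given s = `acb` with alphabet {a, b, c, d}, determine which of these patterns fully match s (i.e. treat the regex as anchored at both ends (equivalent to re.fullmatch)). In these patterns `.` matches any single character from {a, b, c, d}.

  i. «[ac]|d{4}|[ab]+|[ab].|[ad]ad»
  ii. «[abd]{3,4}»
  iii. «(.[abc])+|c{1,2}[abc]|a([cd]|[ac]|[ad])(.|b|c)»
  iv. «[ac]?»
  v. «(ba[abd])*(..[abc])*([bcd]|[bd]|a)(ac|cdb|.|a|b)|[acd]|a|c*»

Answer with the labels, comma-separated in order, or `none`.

i → no match
ii → no match
iii → match
iv → no match
v → no match

iii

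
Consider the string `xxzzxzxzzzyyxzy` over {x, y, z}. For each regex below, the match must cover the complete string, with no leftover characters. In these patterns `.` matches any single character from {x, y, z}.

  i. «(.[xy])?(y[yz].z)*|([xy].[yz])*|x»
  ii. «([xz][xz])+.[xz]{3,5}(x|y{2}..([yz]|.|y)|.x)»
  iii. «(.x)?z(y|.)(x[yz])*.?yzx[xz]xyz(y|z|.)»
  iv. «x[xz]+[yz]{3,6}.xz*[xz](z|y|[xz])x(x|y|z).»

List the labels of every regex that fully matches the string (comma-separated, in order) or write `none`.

ii

i → no match
ii → match
iii → no match
iv → no match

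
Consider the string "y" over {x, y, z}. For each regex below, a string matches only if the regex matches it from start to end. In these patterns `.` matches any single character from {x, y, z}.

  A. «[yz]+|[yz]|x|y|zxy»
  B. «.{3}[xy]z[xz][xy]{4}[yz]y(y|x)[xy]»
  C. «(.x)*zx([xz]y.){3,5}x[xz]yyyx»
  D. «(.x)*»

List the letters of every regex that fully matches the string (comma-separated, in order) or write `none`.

A → match
B → no match
C → no match — must end with "yyyx"
D → no match

A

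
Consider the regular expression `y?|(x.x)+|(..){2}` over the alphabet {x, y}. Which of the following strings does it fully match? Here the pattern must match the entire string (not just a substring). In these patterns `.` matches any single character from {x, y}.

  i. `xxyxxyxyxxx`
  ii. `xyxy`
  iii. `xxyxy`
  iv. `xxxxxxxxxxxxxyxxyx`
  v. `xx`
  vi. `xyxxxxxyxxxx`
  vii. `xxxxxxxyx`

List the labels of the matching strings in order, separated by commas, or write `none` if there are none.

ii, iv, vi, vii

i → no match
ii → match
iii → no match
iv → match
v → no match
vi → match
vii → match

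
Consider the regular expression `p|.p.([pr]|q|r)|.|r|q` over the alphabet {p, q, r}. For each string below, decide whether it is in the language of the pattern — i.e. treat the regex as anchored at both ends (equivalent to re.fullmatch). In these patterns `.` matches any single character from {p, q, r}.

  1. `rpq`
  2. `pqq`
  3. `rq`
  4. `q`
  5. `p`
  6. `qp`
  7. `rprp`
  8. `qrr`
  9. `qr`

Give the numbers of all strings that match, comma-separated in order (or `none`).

1 → no match
2 → no match
3 → no match
4 → match
5 → match
6 → no match
7 → match
8 → no match
9 → no match

4, 5, 7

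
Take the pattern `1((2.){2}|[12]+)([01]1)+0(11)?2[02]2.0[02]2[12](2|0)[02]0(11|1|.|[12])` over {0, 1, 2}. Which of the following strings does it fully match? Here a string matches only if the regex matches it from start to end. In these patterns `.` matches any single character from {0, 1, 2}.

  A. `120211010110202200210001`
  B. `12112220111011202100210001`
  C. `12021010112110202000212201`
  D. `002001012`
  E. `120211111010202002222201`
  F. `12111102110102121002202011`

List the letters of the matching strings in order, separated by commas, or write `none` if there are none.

A → no match
B → match
C → no match
D → no match — must start with `1`
E → match
F → no match

B, E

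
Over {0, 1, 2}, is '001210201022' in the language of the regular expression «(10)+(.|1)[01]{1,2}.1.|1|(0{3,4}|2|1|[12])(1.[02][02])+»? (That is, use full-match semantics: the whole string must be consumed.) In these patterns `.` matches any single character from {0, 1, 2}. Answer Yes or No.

No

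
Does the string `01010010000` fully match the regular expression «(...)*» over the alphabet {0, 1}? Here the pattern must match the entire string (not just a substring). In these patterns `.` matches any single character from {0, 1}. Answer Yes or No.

No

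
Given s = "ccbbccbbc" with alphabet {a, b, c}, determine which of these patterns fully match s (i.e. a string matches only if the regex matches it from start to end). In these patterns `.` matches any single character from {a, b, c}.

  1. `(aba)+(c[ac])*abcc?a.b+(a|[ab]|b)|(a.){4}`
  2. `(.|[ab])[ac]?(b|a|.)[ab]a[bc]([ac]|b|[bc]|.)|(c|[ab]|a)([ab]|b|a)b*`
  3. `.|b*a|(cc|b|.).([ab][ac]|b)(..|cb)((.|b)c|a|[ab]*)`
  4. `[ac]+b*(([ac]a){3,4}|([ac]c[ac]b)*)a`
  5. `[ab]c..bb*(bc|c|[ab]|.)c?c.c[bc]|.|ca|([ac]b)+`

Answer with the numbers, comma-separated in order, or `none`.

3

1 → no match
2 → no match
3 → match
4 → no match — must end with "a"
5 → no match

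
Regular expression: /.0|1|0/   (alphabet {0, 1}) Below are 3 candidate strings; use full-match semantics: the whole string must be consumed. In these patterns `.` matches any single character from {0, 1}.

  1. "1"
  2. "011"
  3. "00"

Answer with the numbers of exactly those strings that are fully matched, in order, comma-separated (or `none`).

1, 3

1 → match
2 → no match
3 → match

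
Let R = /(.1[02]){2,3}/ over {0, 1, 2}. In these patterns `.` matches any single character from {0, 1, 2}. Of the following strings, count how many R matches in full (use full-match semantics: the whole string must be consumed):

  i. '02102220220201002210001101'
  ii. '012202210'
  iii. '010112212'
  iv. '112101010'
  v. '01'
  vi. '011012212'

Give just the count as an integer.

1

i → no match
ii → no match
iii → match
iv → no match
v → no match
vi → no match
Total matched: 1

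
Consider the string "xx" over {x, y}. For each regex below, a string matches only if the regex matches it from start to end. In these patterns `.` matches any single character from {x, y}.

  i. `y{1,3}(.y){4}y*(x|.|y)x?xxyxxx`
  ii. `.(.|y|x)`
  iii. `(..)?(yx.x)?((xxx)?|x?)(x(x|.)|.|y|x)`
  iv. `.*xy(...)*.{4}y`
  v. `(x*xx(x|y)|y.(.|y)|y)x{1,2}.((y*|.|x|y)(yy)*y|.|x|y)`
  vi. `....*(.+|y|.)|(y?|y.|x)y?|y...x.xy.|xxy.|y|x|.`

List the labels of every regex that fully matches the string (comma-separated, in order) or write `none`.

ii, iii

i → no match — must start with "y"
ii → match
iii → match
iv → no match — must end with "y"
v → no match
vi → no match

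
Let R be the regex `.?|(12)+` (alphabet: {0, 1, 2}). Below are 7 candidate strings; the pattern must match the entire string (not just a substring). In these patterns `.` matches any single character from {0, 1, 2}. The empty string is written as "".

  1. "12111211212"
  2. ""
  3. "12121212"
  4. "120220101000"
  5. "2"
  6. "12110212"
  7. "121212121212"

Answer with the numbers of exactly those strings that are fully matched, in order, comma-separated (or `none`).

1. "12111211212" → no match
2. "" → match
3. "12121212" → match
4. "120220101000" → no match
5. "2" → match
6. "12110212" → no match
7. "121212121212" → match

2, 3, 5, 7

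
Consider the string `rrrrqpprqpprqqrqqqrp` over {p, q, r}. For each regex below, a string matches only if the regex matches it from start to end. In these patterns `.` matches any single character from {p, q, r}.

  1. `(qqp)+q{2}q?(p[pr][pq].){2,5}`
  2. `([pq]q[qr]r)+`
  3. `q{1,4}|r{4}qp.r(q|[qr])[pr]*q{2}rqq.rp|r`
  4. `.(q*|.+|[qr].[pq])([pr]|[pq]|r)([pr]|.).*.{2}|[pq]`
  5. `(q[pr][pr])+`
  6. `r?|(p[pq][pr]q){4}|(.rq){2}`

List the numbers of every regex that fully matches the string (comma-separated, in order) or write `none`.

3, 4

1 → no match — must start with `qqp`
2 → no match — must end with `r`
3 → match
4 → match
5 → no match — must start with `q`
6 → no match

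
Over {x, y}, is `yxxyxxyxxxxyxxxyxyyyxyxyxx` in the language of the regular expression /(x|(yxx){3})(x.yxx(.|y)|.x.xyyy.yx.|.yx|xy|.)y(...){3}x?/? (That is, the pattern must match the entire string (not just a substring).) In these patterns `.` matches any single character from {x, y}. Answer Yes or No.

Yes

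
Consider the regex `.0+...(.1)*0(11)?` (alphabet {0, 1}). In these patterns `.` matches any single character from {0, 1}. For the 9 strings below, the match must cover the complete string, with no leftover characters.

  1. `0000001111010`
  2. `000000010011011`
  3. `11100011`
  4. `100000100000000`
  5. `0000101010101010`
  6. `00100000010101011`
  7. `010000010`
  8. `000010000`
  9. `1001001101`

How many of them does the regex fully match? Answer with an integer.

3

1 → match
2 → match
3 → no match
4 → no match
5 → match
6 → no match
7 → no match
8 → no match
9 → no match
Total matched: 3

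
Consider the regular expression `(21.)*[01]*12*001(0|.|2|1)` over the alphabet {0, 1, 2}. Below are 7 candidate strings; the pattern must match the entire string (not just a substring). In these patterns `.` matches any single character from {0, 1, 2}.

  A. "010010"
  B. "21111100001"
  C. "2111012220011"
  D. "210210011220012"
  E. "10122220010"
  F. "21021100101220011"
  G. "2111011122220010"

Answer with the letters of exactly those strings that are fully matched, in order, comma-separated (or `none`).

A, C, D, E, F, G

A → match
B → no match
C → match
D → match
E → match
F → match
G → match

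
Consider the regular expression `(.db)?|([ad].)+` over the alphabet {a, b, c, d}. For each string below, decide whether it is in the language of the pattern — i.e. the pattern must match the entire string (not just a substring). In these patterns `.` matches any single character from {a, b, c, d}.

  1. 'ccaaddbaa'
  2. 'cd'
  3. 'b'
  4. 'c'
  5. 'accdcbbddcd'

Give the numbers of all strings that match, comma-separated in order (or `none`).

none

1. 'ccaaddbaa' → no match
2. 'cd' → no match
3. 'b' → no match
4. 'c' → no match
5. 'accdcbbddcd' → no match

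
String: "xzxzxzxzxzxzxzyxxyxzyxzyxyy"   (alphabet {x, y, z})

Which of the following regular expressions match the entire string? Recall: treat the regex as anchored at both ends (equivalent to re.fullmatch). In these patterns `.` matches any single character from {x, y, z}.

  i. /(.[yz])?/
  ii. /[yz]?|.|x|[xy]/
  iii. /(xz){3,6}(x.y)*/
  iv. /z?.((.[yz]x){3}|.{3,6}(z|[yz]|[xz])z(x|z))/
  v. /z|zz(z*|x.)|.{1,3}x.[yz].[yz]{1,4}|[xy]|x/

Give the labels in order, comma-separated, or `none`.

iii

i → no match
ii → no match
iii → match
iv → no match
v → no match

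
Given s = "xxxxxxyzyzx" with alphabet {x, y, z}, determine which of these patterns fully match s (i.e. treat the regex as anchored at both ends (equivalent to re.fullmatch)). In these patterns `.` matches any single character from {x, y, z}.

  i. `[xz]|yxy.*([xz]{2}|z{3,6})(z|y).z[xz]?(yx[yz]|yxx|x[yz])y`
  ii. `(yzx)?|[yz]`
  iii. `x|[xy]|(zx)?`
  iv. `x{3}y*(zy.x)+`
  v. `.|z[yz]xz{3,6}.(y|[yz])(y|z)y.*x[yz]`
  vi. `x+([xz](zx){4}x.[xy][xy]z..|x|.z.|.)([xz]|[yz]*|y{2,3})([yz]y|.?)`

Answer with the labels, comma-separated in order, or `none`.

i → no match
ii → no match
iii → no match
iv → no match
v → no match
vi → match

vi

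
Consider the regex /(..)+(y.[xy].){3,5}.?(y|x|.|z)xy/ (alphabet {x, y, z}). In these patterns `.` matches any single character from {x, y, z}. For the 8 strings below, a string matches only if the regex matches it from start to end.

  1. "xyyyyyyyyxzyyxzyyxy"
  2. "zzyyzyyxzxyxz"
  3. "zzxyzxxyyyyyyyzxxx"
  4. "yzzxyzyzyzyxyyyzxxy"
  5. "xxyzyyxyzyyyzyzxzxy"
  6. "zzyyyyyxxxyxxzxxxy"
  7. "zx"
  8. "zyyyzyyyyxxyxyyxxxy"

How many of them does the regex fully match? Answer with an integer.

2

1 → no match
2 → no match — must end with "xy"
3 → no match — must end with "xy"
4 → match
5 → no match
6 → match
7 → no match — must end with "xy"
8 → no match
Total matched: 2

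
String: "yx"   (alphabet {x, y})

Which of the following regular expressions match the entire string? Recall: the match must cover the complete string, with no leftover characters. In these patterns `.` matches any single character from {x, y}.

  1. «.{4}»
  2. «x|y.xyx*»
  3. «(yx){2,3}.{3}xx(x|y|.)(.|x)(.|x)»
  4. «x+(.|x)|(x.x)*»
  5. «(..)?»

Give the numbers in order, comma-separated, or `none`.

5

1 → no match
2 → no match
3 → no match
4 → no match
5 → match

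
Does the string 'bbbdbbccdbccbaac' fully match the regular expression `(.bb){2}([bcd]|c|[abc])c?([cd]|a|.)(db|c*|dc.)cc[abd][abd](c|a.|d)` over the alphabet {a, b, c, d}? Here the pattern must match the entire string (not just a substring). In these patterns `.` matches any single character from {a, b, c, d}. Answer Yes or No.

Yes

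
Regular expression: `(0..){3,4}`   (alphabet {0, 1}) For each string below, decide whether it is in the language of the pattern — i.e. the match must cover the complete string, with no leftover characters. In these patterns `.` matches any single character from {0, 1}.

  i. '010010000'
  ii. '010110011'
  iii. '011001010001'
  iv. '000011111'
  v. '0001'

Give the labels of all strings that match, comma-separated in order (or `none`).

i, iii

i → match
ii → no match
iii → match
iv → no match
v → no match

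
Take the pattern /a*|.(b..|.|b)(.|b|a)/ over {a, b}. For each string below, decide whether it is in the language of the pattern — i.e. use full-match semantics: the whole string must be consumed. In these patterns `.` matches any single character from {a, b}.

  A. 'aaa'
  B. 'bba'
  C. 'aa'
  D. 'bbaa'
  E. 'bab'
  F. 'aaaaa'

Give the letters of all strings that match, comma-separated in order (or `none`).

A, B, C, E, F

A. 'aaa' → match
B. 'bba' → match
C. 'aa' → match
D. 'bbaa' → no match
E. 'bab' → match
F. 'aaaaa' → match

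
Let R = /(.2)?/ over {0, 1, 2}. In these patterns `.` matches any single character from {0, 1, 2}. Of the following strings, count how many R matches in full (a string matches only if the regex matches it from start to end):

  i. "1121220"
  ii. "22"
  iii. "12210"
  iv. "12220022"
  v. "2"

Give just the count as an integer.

i → no match
ii → match
iii → no match
iv → no match
v → no match
Total matched: 1

1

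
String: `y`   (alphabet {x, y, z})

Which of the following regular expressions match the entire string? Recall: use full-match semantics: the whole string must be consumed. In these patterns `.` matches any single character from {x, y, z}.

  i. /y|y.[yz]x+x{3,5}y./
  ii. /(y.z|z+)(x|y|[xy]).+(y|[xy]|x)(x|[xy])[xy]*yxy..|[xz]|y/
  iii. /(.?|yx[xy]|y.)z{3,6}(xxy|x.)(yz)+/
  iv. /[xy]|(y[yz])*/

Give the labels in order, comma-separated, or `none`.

i, ii, iv

i → match
ii → match
iii → no match — must end with `yz`
iv → match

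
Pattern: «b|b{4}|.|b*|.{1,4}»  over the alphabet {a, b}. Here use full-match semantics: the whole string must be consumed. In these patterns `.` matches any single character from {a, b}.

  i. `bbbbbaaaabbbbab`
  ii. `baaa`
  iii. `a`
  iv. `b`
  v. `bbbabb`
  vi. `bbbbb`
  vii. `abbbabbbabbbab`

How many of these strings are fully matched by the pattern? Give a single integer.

i → no match
ii → match
iii → match
iv → match
v → no match
vi → match
vii → no match
Total matched: 4

4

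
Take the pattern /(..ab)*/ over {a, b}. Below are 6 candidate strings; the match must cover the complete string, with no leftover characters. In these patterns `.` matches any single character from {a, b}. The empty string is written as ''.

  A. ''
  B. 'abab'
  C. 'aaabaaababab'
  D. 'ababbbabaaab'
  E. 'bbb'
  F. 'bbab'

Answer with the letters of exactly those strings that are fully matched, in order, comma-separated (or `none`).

A → match
B → match
C → match
D → match
E → no match
F → match

A, B, C, D, F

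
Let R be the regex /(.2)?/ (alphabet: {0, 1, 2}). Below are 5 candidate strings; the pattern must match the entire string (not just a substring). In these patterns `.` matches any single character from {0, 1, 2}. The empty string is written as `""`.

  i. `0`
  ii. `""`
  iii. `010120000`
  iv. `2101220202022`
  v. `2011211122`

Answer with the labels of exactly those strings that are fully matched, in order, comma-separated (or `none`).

i → no match
ii → match
iii → no match
iv → no match
v → no match

ii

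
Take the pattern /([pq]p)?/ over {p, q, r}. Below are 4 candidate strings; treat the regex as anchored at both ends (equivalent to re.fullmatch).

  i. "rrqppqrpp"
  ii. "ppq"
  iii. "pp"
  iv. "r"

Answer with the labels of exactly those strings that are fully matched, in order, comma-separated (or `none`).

iii

i. "rrqppqrpp" → no match
ii. "ppq" → no match
iii. "pp" → match
iv. "r" → no match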